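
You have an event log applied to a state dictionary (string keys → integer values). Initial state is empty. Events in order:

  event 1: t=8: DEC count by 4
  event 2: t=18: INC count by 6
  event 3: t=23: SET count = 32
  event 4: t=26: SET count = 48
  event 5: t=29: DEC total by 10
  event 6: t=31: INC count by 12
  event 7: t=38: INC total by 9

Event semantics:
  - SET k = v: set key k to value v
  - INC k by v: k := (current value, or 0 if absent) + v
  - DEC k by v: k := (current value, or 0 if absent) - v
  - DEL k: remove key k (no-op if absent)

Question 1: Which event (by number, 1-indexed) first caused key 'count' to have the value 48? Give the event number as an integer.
Answer: 4

Derivation:
Looking for first event where count becomes 48:
  event 1: count = -4
  event 2: count = 2
  event 3: count = 32
  event 4: count 32 -> 48  <-- first match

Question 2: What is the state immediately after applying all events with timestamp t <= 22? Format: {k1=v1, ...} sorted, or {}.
Apply events with t <= 22 (2 events):
  after event 1 (t=8: DEC count by 4): {count=-4}
  after event 2 (t=18: INC count by 6): {count=2}

Answer: {count=2}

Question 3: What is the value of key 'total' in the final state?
Track key 'total' through all 7 events:
  event 1 (t=8: DEC count by 4): total unchanged
  event 2 (t=18: INC count by 6): total unchanged
  event 3 (t=23: SET count = 32): total unchanged
  event 4 (t=26: SET count = 48): total unchanged
  event 5 (t=29: DEC total by 10): total (absent) -> -10
  event 6 (t=31: INC count by 12): total unchanged
  event 7 (t=38: INC total by 9): total -10 -> -1
Final: total = -1

Answer: -1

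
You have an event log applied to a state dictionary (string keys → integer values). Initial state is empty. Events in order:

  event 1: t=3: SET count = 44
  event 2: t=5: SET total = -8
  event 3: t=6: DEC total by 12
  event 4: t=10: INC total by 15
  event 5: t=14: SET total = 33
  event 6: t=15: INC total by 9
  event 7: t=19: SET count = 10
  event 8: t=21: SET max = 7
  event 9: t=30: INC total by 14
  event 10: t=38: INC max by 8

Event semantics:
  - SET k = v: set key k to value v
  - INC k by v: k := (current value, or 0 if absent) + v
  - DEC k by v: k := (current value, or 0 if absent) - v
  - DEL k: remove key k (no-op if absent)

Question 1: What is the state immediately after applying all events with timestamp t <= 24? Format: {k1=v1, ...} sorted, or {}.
Apply events with t <= 24 (8 events):
  after event 1 (t=3: SET count = 44): {count=44}
  after event 2 (t=5: SET total = -8): {count=44, total=-8}
  after event 3 (t=6: DEC total by 12): {count=44, total=-20}
  after event 4 (t=10: INC total by 15): {count=44, total=-5}
  after event 5 (t=14: SET total = 33): {count=44, total=33}
  after event 6 (t=15: INC total by 9): {count=44, total=42}
  after event 7 (t=19: SET count = 10): {count=10, total=42}
  after event 8 (t=21: SET max = 7): {count=10, max=7, total=42}

Answer: {count=10, max=7, total=42}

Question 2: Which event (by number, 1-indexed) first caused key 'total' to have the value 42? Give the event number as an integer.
Answer: 6

Derivation:
Looking for first event where total becomes 42:
  event 2: total = -8
  event 3: total = -20
  event 4: total = -5
  event 5: total = 33
  event 6: total 33 -> 42  <-- first match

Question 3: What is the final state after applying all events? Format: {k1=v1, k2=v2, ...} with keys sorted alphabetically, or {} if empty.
  after event 1 (t=3: SET count = 44): {count=44}
  after event 2 (t=5: SET total = -8): {count=44, total=-8}
  after event 3 (t=6: DEC total by 12): {count=44, total=-20}
  after event 4 (t=10: INC total by 15): {count=44, total=-5}
  after event 5 (t=14: SET total = 33): {count=44, total=33}
  after event 6 (t=15: INC total by 9): {count=44, total=42}
  after event 7 (t=19: SET count = 10): {count=10, total=42}
  after event 8 (t=21: SET max = 7): {count=10, max=7, total=42}
  after event 9 (t=30: INC total by 14): {count=10, max=7, total=56}
  after event 10 (t=38: INC max by 8): {count=10, max=15, total=56}

Answer: {count=10, max=15, total=56}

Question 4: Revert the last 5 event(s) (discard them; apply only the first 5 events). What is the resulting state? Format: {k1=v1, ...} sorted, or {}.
Answer: {count=44, total=33}

Derivation:
Keep first 5 events (discard last 5):
  after event 1 (t=3: SET count = 44): {count=44}
  after event 2 (t=5: SET total = -8): {count=44, total=-8}
  after event 3 (t=6: DEC total by 12): {count=44, total=-20}
  after event 4 (t=10: INC total by 15): {count=44, total=-5}
  after event 5 (t=14: SET total = 33): {count=44, total=33}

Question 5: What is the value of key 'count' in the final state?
Track key 'count' through all 10 events:
  event 1 (t=3: SET count = 44): count (absent) -> 44
  event 2 (t=5: SET total = -8): count unchanged
  event 3 (t=6: DEC total by 12): count unchanged
  event 4 (t=10: INC total by 15): count unchanged
  event 5 (t=14: SET total = 33): count unchanged
  event 6 (t=15: INC total by 9): count unchanged
  event 7 (t=19: SET count = 10): count 44 -> 10
  event 8 (t=21: SET max = 7): count unchanged
  event 9 (t=30: INC total by 14): count unchanged
  event 10 (t=38: INC max by 8): count unchanged
Final: count = 10

Answer: 10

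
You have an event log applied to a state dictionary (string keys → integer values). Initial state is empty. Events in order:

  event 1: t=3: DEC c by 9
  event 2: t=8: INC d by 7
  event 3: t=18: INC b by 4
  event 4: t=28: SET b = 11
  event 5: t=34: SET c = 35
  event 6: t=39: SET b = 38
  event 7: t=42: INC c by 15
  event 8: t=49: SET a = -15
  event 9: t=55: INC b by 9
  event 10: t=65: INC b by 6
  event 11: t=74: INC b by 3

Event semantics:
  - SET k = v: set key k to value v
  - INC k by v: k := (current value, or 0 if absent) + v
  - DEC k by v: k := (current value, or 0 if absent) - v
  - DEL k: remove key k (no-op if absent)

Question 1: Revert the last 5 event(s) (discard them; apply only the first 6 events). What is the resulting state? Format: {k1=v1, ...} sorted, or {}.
Keep first 6 events (discard last 5):
  after event 1 (t=3: DEC c by 9): {c=-9}
  after event 2 (t=8: INC d by 7): {c=-9, d=7}
  after event 3 (t=18: INC b by 4): {b=4, c=-9, d=7}
  after event 4 (t=28: SET b = 11): {b=11, c=-9, d=7}
  after event 5 (t=34: SET c = 35): {b=11, c=35, d=7}
  after event 6 (t=39: SET b = 38): {b=38, c=35, d=7}

Answer: {b=38, c=35, d=7}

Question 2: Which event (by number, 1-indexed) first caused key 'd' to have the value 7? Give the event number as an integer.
Answer: 2

Derivation:
Looking for first event where d becomes 7:
  event 2: d (absent) -> 7  <-- first match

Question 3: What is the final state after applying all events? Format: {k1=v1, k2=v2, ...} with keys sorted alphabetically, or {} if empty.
Answer: {a=-15, b=56, c=50, d=7}

Derivation:
  after event 1 (t=3: DEC c by 9): {c=-9}
  after event 2 (t=8: INC d by 7): {c=-9, d=7}
  after event 3 (t=18: INC b by 4): {b=4, c=-9, d=7}
  after event 4 (t=28: SET b = 11): {b=11, c=-9, d=7}
  after event 5 (t=34: SET c = 35): {b=11, c=35, d=7}
  after event 6 (t=39: SET b = 38): {b=38, c=35, d=7}
  after event 7 (t=42: INC c by 15): {b=38, c=50, d=7}
  after event 8 (t=49: SET a = -15): {a=-15, b=38, c=50, d=7}
  after event 9 (t=55: INC b by 9): {a=-15, b=47, c=50, d=7}
  after event 10 (t=65: INC b by 6): {a=-15, b=53, c=50, d=7}
  after event 11 (t=74: INC b by 3): {a=-15, b=56, c=50, d=7}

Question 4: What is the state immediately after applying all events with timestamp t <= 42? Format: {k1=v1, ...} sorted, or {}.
Answer: {b=38, c=50, d=7}

Derivation:
Apply events with t <= 42 (7 events):
  after event 1 (t=3: DEC c by 9): {c=-9}
  after event 2 (t=8: INC d by 7): {c=-9, d=7}
  after event 3 (t=18: INC b by 4): {b=4, c=-9, d=7}
  after event 4 (t=28: SET b = 11): {b=11, c=-9, d=7}
  after event 5 (t=34: SET c = 35): {b=11, c=35, d=7}
  after event 6 (t=39: SET b = 38): {b=38, c=35, d=7}
  after event 7 (t=42: INC c by 15): {b=38, c=50, d=7}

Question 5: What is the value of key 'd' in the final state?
Answer: 7

Derivation:
Track key 'd' through all 11 events:
  event 1 (t=3: DEC c by 9): d unchanged
  event 2 (t=8: INC d by 7): d (absent) -> 7
  event 3 (t=18: INC b by 4): d unchanged
  event 4 (t=28: SET b = 11): d unchanged
  event 5 (t=34: SET c = 35): d unchanged
  event 6 (t=39: SET b = 38): d unchanged
  event 7 (t=42: INC c by 15): d unchanged
  event 8 (t=49: SET a = -15): d unchanged
  event 9 (t=55: INC b by 9): d unchanged
  event 10 (t=65: INC b by 6): d unchanged
  event 11 (t=74: INC b by 3): d unchanged
Final: d = 7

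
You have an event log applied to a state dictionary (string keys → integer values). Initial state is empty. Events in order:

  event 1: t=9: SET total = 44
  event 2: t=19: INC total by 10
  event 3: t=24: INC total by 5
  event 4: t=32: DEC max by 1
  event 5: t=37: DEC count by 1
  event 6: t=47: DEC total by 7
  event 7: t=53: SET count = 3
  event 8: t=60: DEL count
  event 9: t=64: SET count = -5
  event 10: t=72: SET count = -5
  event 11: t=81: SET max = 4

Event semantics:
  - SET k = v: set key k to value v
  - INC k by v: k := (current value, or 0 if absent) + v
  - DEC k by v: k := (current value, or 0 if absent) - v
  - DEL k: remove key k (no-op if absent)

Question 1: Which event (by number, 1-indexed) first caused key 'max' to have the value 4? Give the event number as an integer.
Looking for first event where max becomes 4:
  event 4: max = -1
  event 5: max = -1
  event 6: max = -1
  event 7: max = -1
  event 8: max = -1
  event 9: max = -1
  event 10: max = -1
  event 11: max -1 -> 4  <-- first match

Answer: 11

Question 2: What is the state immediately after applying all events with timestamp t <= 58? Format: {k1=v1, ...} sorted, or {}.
Apply events with t <= 58 (7 events):
  after event 1 (t=9: SET total = 44): {total=44}
  after event 2 (t=19: INC total by 10): {total=54}
  after event 3 (t=24: INC total by 5): {total=59}
  after event 4 (t=32: DEC max by 1): {max=-1, total=59}
  after event 5 (t=37: DEC count by 1): {count=-1, max=-1, total=59}
  after event 6 (t=47: DEC total by 7): {count=-1, max=-1, total=52}
  after event 7 (t=53: SET count = 3): {count=3, max=-1, total=52}

Answer: {count=3, max=-1, total=52}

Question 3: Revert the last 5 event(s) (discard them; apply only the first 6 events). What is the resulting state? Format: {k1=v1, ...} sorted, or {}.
Answer: {count=-1, max=-1, total=52}

Derivation:
Keep first 6 events (discard last 5):
  after event 1 (t=9: SET total = 44): {total=44}
  after event 2 (t=19: INC total by 10): {total=54}
  after event 3 (t=24: INC total by 5): {total=59}
  after event 4 (t=32: DEC max by 1): {max=-1, total=59}
  after event 5 (t=37: DEC count by 1): {count=-1, max=-1, total=59}
  after event 6 (t=47: DEC total by 7): {count=-1, max=-1, total=52}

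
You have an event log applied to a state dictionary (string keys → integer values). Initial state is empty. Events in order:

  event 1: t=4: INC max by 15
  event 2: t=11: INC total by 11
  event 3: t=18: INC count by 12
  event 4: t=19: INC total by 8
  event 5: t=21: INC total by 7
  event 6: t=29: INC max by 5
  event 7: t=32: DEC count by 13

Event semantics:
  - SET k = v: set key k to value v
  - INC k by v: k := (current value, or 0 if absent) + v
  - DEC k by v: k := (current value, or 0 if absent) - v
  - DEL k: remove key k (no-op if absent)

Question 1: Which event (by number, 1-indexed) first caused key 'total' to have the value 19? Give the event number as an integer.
Looking for first event where total becomes 19:
  event 2: total = 11
  event 3: total = 11
  event 4: total 11 -> 19  <-- first match

Answer: 4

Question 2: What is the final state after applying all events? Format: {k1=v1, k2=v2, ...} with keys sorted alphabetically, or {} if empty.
  after event 1 (t=4: INC max by 15): {max=15}
  after event 2 (t=11: INC total by 11): {max=15, total=11}
  after event 3 (t=18: INC count by 12): {count=12, max=15, total=11}
  after event 4 (t=19: INC total by 8): {count=12, max=15, total=19}
  after event 5 (t=21: INC total by 7): {count=12, max=15, total=26}
  after event 6 (t=29: INC max by 5): {count=12, max=20, total=26}
  after event 7 (t=32: DEC count by 13): {count=-1, max=20, total=26}

Answer: {count=-1, max=20, total=26}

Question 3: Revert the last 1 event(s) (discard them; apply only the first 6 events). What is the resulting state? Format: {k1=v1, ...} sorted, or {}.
Answer: {count=12, max=20, total=26}

Derivation:
Keep first 6 events (discard last 1):
  after event 1 (t=4: INC max by 15): {max=15}
  after event 2 (t=11: INC total by 11): {max=15, total=11}
  after event 3 (t=18: INC count by 12): {count=12, max=15, total=11}
  after event 4 (t=19: INC total by 8): {count=12, max=15, total=19}
  after event 5 (t=21: INC total by 7): {count=12, max=15, total=26}
  after event 6 (t=29: INC max by 5): {count=12, max=20, total=26}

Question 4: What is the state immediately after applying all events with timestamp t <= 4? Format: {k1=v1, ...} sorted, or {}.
Apply events with t <= 4 (1 events):
  after event 1 (t=4: INC max by 15): {max=15}

Answer: {max=15}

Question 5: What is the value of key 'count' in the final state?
Track key 'count' through all 7 events:
  event 1 (t=4: INC max by 15): count unchanged
  event 2 (t=11: INC total by 11): count unchanged
  event 3 (t=18: INC count by 12): count (absent) -> 12
  event 4 (t=19: INC total by 8): count unchanged
  event 5 (t=21: INC total by 7): count unchanged
  event 6 (t=29: INC max by 5): count unchanged
  event 7 (t=32: DEC count by 13): count 12 -> -1
Final: count = -1

Answer: -1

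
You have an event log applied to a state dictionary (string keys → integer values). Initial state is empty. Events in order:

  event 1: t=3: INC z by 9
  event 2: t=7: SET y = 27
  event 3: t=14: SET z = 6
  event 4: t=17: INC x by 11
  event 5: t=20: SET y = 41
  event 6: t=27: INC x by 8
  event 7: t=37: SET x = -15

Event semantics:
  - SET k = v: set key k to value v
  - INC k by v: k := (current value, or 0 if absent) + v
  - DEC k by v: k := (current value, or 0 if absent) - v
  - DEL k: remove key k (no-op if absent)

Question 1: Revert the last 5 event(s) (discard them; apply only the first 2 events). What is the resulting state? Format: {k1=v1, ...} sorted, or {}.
Keep first 2 events (discard last 5):
  after event 1 (t=3: INC z by 9): {z=9}
  after event 2 (t=7: SET y = 27): {y=27, z=9}

Answer: {y=27, z=9}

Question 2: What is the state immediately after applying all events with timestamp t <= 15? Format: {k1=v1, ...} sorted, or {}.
Answer: {y=27, z=6}

Derivation:
Apply events with t <= 15 (3 events):
  after event 1 (t=3: INC z by 9): {z=9}
  after event 2 (t=7: SET y = 27): {y=27, z=9}
  after event 3 (t=14: SET z = 6): {y=27, z=6}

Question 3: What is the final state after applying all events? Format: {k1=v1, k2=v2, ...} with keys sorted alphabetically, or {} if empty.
  after event 1 (t=3: INC z by 9): {z=9}
  after event 2 (t=7: SET y = 27): {y=27, z=9}
  after event 3 (t=14: SET z = 6): {y=27, z=6}
  after event 4 (t=17: INC x by 11): {x=11, y=27, z=6}
  after event 5 (t=20: SET y = 41): {x=11, y=41, z=6}
  after event 6 (t=27: INC x by 8): {x=19, y=41, z=6}
  after event 7 (t=37: SET x = -15): {x=-15, y=41, z=6}

Answer: {x=-15, y=41, z=6}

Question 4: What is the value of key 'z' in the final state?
Answer: 6

Derivation:
Track key 'z' through all 7 events:
  event 1 (t=3: INC z by 9): z (absent) -> 9
  event 2 (t=7: SET y = 27): z unchanged
  event 3 (t=14: SET z = 6): z 9 -> 6
  event 4 (t=17: INC x by 11): z unchanged
  event 5 (t=20: SET y = 41): z unchanged
  event 6 (t=27: INC x by 8): z unchanged
  event 7 (t=37: SET x = -15): z unchanged
Final: z = 6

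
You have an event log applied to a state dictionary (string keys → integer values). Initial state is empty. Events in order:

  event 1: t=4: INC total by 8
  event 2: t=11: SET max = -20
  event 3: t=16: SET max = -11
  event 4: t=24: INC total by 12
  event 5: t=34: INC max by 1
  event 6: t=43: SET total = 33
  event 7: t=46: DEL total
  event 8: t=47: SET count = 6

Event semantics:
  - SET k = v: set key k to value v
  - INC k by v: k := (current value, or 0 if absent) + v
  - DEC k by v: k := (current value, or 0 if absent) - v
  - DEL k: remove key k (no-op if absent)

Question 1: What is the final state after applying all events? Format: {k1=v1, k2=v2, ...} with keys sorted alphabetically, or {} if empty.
Answer: {count=6, max=-10}

Derivation:
  after event 1 (t=4: INC total by 8): {total=8}
  after event 2 (t=11: SET max = -20): {max=-20, total=8}
  after event 3 (t=16: SET max = -11): {max=-11, total=8}
  after event 4 (t=24: INC total by 12): {max=-11, total=20}
  after event 5 (t=34: INC max by 1): {max=-10, total=20}
  after event 6 (t=43: SET total = 33): {max=-10, total=33}
  after event 7 (t=46: DEL total): {max=-10}
  after event 8 (t=47: SET count = 6): {count=6, max=-10}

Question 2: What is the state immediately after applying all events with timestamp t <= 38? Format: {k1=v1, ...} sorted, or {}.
Apply events with t <= 38 (5 events):
  after event 1 (t=4: INC total by 8): {total=8}
  after event 2 (t=11: SET max = -20): {max=-20, total=8}
  after event 3 (t=16: SET max = -11): {max=-11, total=8}
  after event 4 (t=24: INC total by 12): {max=-11, total=20}
  after event 5 (t=34: INC max by 1): {max=-10, total=20}

Answer: {max=-10, total=20}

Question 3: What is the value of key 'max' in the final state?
Track key 'max' through all 8 events:
  event 1 (t=4: INC total by 8): max unchanged
  event 2 (t=11: SET max = -20): max (absent) -> -20
  event 3 (t=16: SET max = -11): max -20 -> -11
  event 4 (t=24: INC total by 12): max unchanged
  event 5 (t=34: INC max by 1): max -11 -> -10
  event 6 (t=43: SET total = 33): max unchanged
  event 7 (t=46: DEL total): max unchanged
  event 8 (t=47: SET count = 6): max unchanged
Final: max = -10

Answer: -10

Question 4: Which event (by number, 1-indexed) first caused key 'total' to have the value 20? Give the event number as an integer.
Answer: 4

Derivation:
Looking for first event where total becomes 20:
  event 1: total = 8
  event 2: total = 8
  event 3: total = 8
  event 4: total 8 -> 20  <-- first match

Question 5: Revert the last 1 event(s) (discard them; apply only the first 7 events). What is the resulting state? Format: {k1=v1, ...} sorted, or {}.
Keep first 7 events (discard last 1):
  after event 1 (t=4: INC total by 8): {total=8}
  after event 2 (t=11: SET max = -20): {max=-20, total=8}
  after event 3 (t=16: SET max = -11): {max=-11, total=8}
  after event 4 (t=24: INC total by 12): {max=-11, total=20}
  after event 5 (t=34: INC max by 1): {max=-10, total=20}
  after event 6 (t=43: SET total = 33): {max=-10, total=33}
  after event 7 (t=46: DEL total): {max=-10}

Answer: {max=-10}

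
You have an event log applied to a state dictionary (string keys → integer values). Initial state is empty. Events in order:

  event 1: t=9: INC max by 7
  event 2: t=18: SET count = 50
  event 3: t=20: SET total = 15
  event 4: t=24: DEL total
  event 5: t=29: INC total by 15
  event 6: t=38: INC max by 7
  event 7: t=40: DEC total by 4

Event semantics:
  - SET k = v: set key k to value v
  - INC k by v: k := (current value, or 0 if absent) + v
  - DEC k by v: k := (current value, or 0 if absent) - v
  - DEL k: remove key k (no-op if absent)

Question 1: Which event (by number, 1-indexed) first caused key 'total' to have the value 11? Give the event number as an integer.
Looking for first event where total becomes 11:
  event 3: total = 15
  event 4: total = (absent)
  event 5: total = 15
  event 6: total = 15
  event 7: total 15 -> 11  <-- first match

Answer: 7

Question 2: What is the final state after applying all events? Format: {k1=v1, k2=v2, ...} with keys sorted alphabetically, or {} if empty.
Answer: {count=50, max=14, total=11}

Derivation:
  after event 1 (t=9: INC max by 7): {max=7}
  after event 2 (t=18: SET count = 50): {count=50, max=7}
  after event 3 (t=20: SET total = 15): {count=50, max=7, total=15}
  after event 4 (t=24: DEL total): {count=50, max=7}
  after event 5 (t=29: INC total by 15): {count=50, max=7, total=15}
  after event 6 (t=38: INC max by 7): {count=50, max=14, total=15}
  after event 7 (t=40: DEC total by 4): {count=50, max=14, total=11}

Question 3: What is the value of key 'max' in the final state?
Track key 'max' through all 7 events:
  event 1 (t=9: INC max by 7): max (absent) -> 7
  event 2 (t=18: SET count = 50): max unchanged
  event 3 (t=20: SET total = 15): max unchanged
  event 4 (t=24: DEL total): max unchanged
  event 5 (t=29: INC total by 15): max unchanged
  event 6 (t=38: INC max by 7): max 7 -> 14
  event 7 (t=40: DEC total by 4): max unchanged
Final: max = 14

Answer: 14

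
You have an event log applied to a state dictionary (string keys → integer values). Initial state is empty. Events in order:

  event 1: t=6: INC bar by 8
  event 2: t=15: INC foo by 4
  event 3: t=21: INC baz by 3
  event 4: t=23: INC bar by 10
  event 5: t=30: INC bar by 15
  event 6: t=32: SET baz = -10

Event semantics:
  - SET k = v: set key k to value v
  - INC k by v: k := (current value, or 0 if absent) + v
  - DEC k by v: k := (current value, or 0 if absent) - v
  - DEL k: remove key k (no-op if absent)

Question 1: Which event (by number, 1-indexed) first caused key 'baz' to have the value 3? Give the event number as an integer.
Looking for first event where baz becomes 3:
  event 3: baz (absent) -> 3  <-- first match

Answer: 3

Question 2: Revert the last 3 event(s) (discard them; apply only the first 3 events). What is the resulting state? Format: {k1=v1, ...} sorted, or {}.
Keep first 3 events (discard last 3):
  after event 1 (t=6: INC bar by 8): {bar=8}
  after event 2 (t=15: INC foo by 4): {bar=8, foo=4}
  after event 3 (t=21: INC baz by 3): {bar=8, baz=3, foo=4}

Answer: {bar=8, baz=3, foo=4}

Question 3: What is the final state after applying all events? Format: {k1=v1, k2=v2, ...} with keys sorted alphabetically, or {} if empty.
  after event 1 (t=6: INC bar by 8): {bar=8}
  after event 2 (t=15: INC foo by 4): {bar=8, foo=4}
  after event 3 (t=21: INC baz by 3): {bar=8, baz=3, foo=4}
  after event 4 (t=23: INC bar by 10): {bar=18, baz=3, foo=4}
  after event 5 (t=30: INC bar by 15): {bar=33, baz=3, foo=4}
  after event 6 (t=32: SET baz = -10): {bar=33, baz=-10, foo=4}

Answer: {bar=33, baz=-10, foo=4}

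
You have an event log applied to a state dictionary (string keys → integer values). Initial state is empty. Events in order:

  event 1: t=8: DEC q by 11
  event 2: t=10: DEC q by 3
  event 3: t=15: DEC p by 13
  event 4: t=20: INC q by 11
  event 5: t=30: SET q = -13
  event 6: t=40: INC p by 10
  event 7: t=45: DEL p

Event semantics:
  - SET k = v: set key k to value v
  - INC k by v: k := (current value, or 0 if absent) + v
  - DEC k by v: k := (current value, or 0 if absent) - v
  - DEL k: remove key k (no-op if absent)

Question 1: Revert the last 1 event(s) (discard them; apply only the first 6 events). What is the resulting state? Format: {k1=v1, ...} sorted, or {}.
Keep first 6 events (discard last 1):
  after event 1 (t=8: DEC q by 11): {q=-11}
  after event 2 (t=10: DEC q by 3): {q=-14}
  after event 3 (t=15: DEC p by 13): {p=-13, q=-14}
  after event 4 (t=20: INC q by 11): {p=-13, q=-3}
  after event 5 (t=30: SET q = -13): {p=-13, q=-13}
  after event 6 (t=40: INC p by 10): {p=-3, q=-13}

Answer: {p=-3, q=-13}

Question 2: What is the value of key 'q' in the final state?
Track key 'q' through all 7 events:
  event 1 (t=8: DEC q by 11): q (absent) -> -11
  event 2 (t=10: DEC q by 3): q -11 -> -14
  event 3 (t=15: DEC p by 13): q unchanged
  event 4 (t=20: INC q by 11): q -14 -> -3
  event 5 (t=30: SET q = -13): q -3 -> -13
  event 6 (t=40: INC p by 10): q unchanged
  event 7 (t=45: DEL p): q unchanged
Final: q = -13

Answer: -13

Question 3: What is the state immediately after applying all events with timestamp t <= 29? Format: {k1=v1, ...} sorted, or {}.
Answer: {p=-13, q=-3}

Derivation:
Apply events with t <= 29 (4 events):
  after event 1 (t=8: DEC q by 11): {q=-11}
  after event 2 (t=10: DEC q by 3): {q=-14}
  after event 3 (t=15: DEC p by 13): {p=-13, q=-14}
  after event 4 (t=20: INC q by 11): {p=-13, q=-3}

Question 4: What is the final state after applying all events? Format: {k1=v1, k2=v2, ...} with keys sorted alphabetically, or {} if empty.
Answer: {q=-13}

Derivation:
  after event 1 (t=8: DEC q by 11): {q=-11}
  after event 2 (t=10: DEC q by 3): {q=-14}
  after event 3 (t=15: DEC p by 13): {p=-13, q=-14}
  after event 4 (t=20: INC q by 11): {p=-13, q=-3}
  after event 5 (t=30: SET q = -13): {p=-13, q=-13}
  after event 6 (t=40: INC p by 10): {p=-3, q=-13}
  after event 7 (t=45: DEL p): {q=-13}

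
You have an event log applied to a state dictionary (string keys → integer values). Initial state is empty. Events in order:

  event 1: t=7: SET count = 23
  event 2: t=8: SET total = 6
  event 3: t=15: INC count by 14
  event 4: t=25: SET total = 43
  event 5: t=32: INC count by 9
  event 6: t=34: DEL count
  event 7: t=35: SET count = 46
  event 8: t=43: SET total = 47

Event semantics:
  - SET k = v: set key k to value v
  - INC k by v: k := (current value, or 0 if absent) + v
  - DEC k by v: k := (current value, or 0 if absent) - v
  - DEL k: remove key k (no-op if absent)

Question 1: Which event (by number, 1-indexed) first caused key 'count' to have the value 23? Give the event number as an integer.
Looking for first event where count becomes 23:
  event 1: count (absent) -> 23  <-- first match

Answer: 1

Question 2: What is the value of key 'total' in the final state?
Track key 'total' through all 8 events:
  event 1 (t=7: SET count = 23): total unchanged
  event 2 (t=8: SET total = 6): total (absent) -> 6
  event 3 (t=15: INC count by 14): total unchanged
  event 4 (t=25: SET total = 43): total 6 -> 43
  event 5 (t=32: INC count by 9): total unchanged
  event 6 (t=34: DEL count): total unchanged
  event 7 (t=35: SET count = 46): total unchanged
  event 8 (t=43: SET total = 47): total 43 -> 47
Final: total = 47

Answer: 47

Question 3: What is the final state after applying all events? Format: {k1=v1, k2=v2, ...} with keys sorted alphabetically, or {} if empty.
Answer: {count=46, total=47}

Derivation:
  after event 1 (t=7: SET count = 23): {count=23}
  after event 2 (t=8: SET total = 6): {count=23, total=6}
  after event 3 (t=15: INC count by 14): {count=37, total=6}
  after event 4 (t=25: SET total = 43): {count=37, total=43}
  after event 5 (t=32: INC count by 9): {count=46, total=43}
  after event 6 (t=34: DEL count): {total=43}
  after event 7 (t=35: SET count = 46): {count=46, total=43}
  after event 8 (t=43: SET total = 47): {count=46, total=47}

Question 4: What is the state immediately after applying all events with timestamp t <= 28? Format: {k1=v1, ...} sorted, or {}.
Answer: {count=37, total=43}

Derivation:
Apply events with t <= 28 (4 events):
  after event 1 (t=7: SET count = 23): {count=23}
  after event 2 (t=8: SET total = 6): {count=23, total=6}
  after event 3 (t=15: INC count by 14): {count=37, total=6}
  after event 4 (t=25: SET total = 43): {count=37, total=43}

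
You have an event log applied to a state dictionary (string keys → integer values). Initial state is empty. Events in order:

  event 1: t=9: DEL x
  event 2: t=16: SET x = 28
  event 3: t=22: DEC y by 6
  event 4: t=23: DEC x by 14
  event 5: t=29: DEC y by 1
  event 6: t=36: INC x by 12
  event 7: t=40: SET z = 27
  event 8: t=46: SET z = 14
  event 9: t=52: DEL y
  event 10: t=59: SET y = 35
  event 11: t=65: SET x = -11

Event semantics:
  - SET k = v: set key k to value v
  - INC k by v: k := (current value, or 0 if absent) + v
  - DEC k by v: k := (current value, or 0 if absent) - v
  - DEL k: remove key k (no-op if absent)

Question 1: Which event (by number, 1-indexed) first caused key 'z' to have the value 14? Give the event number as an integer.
Looking for first event where z becomes 14:
  event 7: z = 27
  event 8: z 27 -> 14  <-- first match

Answer: 8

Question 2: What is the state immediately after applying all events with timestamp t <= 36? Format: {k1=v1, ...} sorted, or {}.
Apply events with t <= 36 (6 events):
  after event 1 (t=9: DEL x): {}
  after event 2 (t=16: SET x = 28): {x=28}
  after event 3 (t=22: DEC y by 6): {x=28, y=-6}
  after event 4 (t=23: DEC x by 14): {x=14, y=-6}
  after event 5 (t=29: DEC y by 1): {x=14, y=-7}
  after event 6 (t=36: INC x by 12): {x=26, y=-7}

Answer: {x=26, y=-7}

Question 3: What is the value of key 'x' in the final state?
Track key 'x' through all 11 events:
  event 1 (t=9: DEL x): x (absent) -> (absent)
  event 2 (t=16: SET x = 28): x (absent) -> 28
  event 3 (t=22: DEC y by 6): x unchanged
  event 4 (t=23: DEC x by 14): x 28 -> 14
  event 5 (t=29: DEC y by 1): x unchanged
  event 6 (t=36: INC x by 12): x 14 -> 26
  event 7 (t=40: SET z = 27): x unchanged
  event 8 (t=46: SET z = 14): x unchanged
  event 9 (t=52: DEL y): x unchanged
  event 10 (t=59: SET y = 35): x unchanged
  event 11 (t=65: SET x = -11): x 26 -> -11
Final: x = -11

Answer: -11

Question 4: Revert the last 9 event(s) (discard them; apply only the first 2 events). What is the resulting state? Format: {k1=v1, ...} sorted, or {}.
Keep first 2 events (discard last 9):
  after event 1 (t=9: DEL x): {}
  after event 2 (t=16: SET x = 28): {x=28}

Answer: {x=28}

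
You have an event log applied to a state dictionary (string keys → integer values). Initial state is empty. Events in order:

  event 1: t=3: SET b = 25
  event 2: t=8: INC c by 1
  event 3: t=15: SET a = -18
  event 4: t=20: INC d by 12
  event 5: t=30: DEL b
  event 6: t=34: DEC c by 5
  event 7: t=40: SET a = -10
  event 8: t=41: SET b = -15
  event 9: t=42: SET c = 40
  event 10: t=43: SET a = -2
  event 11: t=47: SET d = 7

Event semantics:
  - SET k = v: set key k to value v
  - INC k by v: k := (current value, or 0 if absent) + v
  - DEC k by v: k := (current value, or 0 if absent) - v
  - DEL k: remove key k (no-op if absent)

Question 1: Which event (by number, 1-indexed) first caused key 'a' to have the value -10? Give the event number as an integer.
Answer: 7

Derivation:
Looking for first event where a becomes -10:
  event 3: a = -18
  event 4: a = -18
  event 5: a = -18
  event 6: a = -18
  event 7: a -18 -> -10  <-- first match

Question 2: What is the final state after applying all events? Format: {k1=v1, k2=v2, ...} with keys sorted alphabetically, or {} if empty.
Answer: {a=-2, b=-15, c=40, d=7}

Derivation:
  after event 1 (t=3: SET b = 25): {b=25}
  after event 2 (t=8: INC c by 1): {b=25, c=1}
  after event 3 (t=15: SET a = -18): {a=-18, b=25, c=1}
  after event 4 (t=20: INC d by 12): {a=-18, b=25, c=1, d=12}
  after event 5 (t=30: DEL b): {a=-18, c=1, d=12}
  after event 6 (t=34: DEC c by 5): {a=-18, c=-4, d=12}
  after event 7 (t=40: SET a = -10): {a=-10, c=-4, d=12}
  after event 8 (t=41: SET b = -15): {a=-10, b=-15, c=-4, d=12}
  after event 9 (t=42: SET c = 40): {a=-10, b=-15, c=40, d=12}
  after event 10 (t=43: SET a = -2): {a=-2, b=-15, c=40, d=12}
  after event 11 (t=47: SET d = 7): {a=-2, b=-15, c=40, d=7}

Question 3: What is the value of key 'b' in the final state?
Track key 'b' through all 11 events:
  event 1 (t=3: SET b = 25): b (absent) -> 25
  event 2 (t=8: INC c by 1): b unchanged
  event 3 (t=15: SET a = -18): b unchanged
  event 4 (t=20: INC d by 12): b unchanged
  event 5 (t=30: DEL b): b 25 -> (absent)
  event 6 (t=34: DEC c by 5): b unchanged
  event 7 (t=40: SET a = -10): b unchanged
  event 8 (t=41: SET b = -15): b (absent) -> -15
  event 9 (t=42: SET c = 40): b unchanged
  event 10 (t=43: SET a = -2): b unchanged
  event 11 (t=47: SET d = 7): b unchanged
Final: b = -15

Answer: -15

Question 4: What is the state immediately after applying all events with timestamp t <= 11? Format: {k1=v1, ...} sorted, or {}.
Answer: {b=25, c=1}

Derivation:
Apply events with t <= 11 (2 events):
  after event 1 (t=3: SET b = 25): {b=25}
  after event 2 (t=8: INC c by 1): {b=25, c=1}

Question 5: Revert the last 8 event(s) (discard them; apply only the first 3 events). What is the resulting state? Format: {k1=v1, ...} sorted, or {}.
Keep first 3 events (discard last 8):
  after event 1 (t=3: SET b = 25): {b=25}
  after event 2 (t=8: INC c by 1): {b=25, c=1}
  after event 3 (t=15: SET a = -18): {a=-18, b=25, c=1}

Answer: {a=-18, b=25, c=1}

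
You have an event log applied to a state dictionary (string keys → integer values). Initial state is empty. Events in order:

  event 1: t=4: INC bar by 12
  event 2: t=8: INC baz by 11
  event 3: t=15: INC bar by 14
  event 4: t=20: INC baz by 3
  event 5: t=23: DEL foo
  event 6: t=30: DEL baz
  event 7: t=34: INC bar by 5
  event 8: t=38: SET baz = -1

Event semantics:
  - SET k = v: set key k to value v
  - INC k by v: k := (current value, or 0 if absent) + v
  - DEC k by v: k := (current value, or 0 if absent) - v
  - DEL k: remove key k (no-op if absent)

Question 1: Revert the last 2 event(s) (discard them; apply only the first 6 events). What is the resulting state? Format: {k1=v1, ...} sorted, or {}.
Keep first 6 events (discard last 2):
  after event 1 (t=4: INC bar by 12): {bar=12}
  after event 2 (t=8: INC baz by 11): {bar=12, baz=11}
  after event 3 (t=15: INC bar by 14): {bar=26, baz=11}
  after event 4 (t=20: INC baz by 3): {bar=26, baz=14}
  after event 5 (t=23: DEL foo): {bar=26, baz=14}
  after event 6 (t=30: DEL baz): {bar=26}

Answer: {bar=26}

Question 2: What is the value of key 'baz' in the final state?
Track key 'baz' through all 8 events:
  event 1 (t=4: INC bar by 12): baz unchanged
  event 2 (t=8: INC baz by 11): baz (absent) -> 11
  event 3 (t=15: INC bar by 14): baz unchanged
  event 4 (t=20: INC baz by 3): baz 11 -> 14
  event 5 (t=23: DEL foo): baz unchanged
  event 6 (t=30: DEL baz): baz 14 -> (absent)
  event 7 (t=34: INC bar by 5): baz unchanged
  event 8 (t=38: SET baz = -1): baz (absent) -> -1
Final: baz = -1

Answer: -1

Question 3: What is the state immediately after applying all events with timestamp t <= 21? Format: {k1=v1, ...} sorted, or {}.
Answer: {bar=26, baz=14}

Derivation:
Apply events with t <= 21 (4 events):
  after event 1 (t=4: INC bar by 12): {bar=12}
  after event 2 (t=8: INC baz by 11): {bar=12, baz=11}
  after event 3 (t=15: INC bar by 14): {bar=26, baz=11}
  after event 4 (t=20: INC baz by 3): {bar=26, baz=14}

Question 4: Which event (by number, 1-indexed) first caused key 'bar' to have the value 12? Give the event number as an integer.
Looking for first event where bar becomes 12:
  event 1: bar (absent) -> 12  <-- first match

Answer: 1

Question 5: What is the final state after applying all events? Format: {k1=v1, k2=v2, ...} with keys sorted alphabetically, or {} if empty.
  after event 1 (t=4: INC bar by 12): {bar=12}
  after event 2 (t=8: INC baz by 11): {bar=12, baz=11}
  after event 3 (t=15: INC bar by 14): {bar=26, baz=11}
  after event 4 (t=20: INC baz by 3): {bar=26, baz=14}
  after event 5 (t=23: DEL foo): {bar=26, baz=14}
  after event 6 (t=30: DEL baz): {bar=26}
  after event 7 (t=34: INC bar by 5): {bar=31}
  after event 8 (t=38: SET baz = -1): {bar=31, baz=-1}

Answer: {bar=31, baz=-1}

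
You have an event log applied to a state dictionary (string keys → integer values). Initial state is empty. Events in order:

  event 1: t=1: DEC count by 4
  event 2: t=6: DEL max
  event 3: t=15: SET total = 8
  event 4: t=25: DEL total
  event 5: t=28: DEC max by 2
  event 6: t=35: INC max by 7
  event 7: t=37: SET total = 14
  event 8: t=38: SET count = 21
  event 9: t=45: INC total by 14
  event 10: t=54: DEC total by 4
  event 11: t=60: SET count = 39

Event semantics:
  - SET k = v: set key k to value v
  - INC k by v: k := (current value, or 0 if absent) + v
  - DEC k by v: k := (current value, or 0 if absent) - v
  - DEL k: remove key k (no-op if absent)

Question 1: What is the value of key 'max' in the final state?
Answer: 5

Derivation:
Track key 'max' through all 11 events:
  event 1 (t=1: DEC count by 4): max unchanged
  event 2 (t=6: DEL max): max (absent) -> (absent)
  event 3 (t=15: SET total = 8): max unchanged
  event 4 (t=25: DEL total): max unchanged
  event 5 (t=28: DEC max by 2): max (absent) -> -2
  event 6 (t=35: INC max by 7): max -2 -> 5
  event 7 (t=37: SET total = 14): max unchanged
  event 8 (t=38: SET count = 21): max unchanged
  event 9 (t=45: INC total by 14): max unchanged
  event 10 (t=54: DEC total by 4): max unchanged
  event 11 (t=60: SET count = 39): max unchanged
Final: max = 5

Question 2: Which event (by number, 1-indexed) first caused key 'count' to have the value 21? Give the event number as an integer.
Answer: 8

Derivation:
Looking for first event where count becomes 21:
  event 1: count = -4
  event 2: count = -4
  event 3: count = -4
  event 4: count = -4
  event 5: count = -4
  event 6: count = -4
  event 7: count = -4
  event 8: count -4 -> 21  <-- first match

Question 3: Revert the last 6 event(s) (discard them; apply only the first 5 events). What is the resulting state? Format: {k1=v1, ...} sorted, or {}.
Keep first 5 events (discard last 6):
  after event 1 (t=1: DEC count by 4): {count=-4}
  after event 2 (t=6: DEL max): {count=-4}
  after event 3 (t=15: SET total = 8): {count=-4, total=8}
  after event 4 (t=25: DEL total): {count=-4}
  after event 5 (t=28: DEC max by 2): {count=-4, max=-2}

Answer: {count=-4, max=-2}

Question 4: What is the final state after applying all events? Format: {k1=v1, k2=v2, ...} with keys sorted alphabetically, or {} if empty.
Answer: {count=39, max=5, total=24}

Derivation:
  after event 1 (t=1: DEC count by 4): {count=-4}
  after event 2 (t=6: DEL max): {count=-4}
  after event 3 (t=15: SET total = 8): {count=-4, total=8}
  after event 4 (t=25: DEL total): {count=-4}
  after event 5 (t=28: DEC max by 2): {count=-4, max=-2}
  after event 6 (t=35: INC max by 7): {count=-4, max=5}
  after event 7 (t=37: SET total = 14): {count=-4, max=5, total=14}
  after event 8 (t=38: SET count = 21): {count=21, max=5, total=14}
  after event 9 (t=45: INC total by 14): {count=21, max=5, total=28}
  after event 10 (t=54: DEC total by 4): {count=21, max=5, total=24}
  after event 11 (t=60: SET count = 39): {count=39, max=5, total=24}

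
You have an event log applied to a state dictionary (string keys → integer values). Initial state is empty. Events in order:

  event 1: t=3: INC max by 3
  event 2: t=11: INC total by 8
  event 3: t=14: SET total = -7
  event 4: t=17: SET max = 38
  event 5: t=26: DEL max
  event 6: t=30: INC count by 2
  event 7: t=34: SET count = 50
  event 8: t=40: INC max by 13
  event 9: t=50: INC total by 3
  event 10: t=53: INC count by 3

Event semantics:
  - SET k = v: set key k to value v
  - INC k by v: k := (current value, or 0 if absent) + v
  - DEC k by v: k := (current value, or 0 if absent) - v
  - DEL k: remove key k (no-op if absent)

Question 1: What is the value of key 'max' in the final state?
Answer: 13

Derivation:
Track key 'max' through all 10 events:
  event 1 (t=3: INC max by 3): max (absent) -> 3
  event 2 (t=11: INC total by 8): max unchanged
  event 3 (t=14: SET total = -7): max unchanged
  event 4 (t=17: SET max = 38): max 3 -> 38
  event 5 (t=26: DEL max): max 38 -> (absent)
  event 6 (t=30: INC count by 2): max unchanged
  event 7 (t=34: SET count = 50): max unchanged
  event 8 (t=40: INC max by 13): max (absent) -> 13
  event 9 (t=50: INC total by 3): max unchanged
  event 10 (t=53: INC count by 3): max unchanged
Final: max = 13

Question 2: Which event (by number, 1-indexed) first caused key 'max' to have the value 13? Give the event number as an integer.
Looking for first event where max becomes 13:
  event 1: max = 3
  event 2: max = 3
  event 3: max = 3
  event 4: max = 38
  event 5: max = (absent)
  event 8: max (absent) -> 13  <-- first match

Answer: 8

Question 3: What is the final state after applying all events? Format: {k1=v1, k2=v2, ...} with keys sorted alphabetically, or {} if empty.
  after event 1 (t=3: INC max by 3): {max=3}
  after event 2 (t=11: INC total by 8): {max=3, total=8}
  after event 3 (t=14: SET total = -7): {max=3, total=-7}
  after event 4 (t=17: SET max = 38): {max=38, total=-7}
  after event 5 (t=26: DEL max): {total=-7}
  after event 6 (t=30: INC count by 2): {count=2, total=-7}
  after event 7 (t=34: SET count = 50): {count=50, total=-7}
  after event 8 (t=40: INC max by 13): {count=50, max=13, total=-7}
  after event 9 (t=50: INC total by 3): {count=50, max=13, total=-4}
  after event 10 (t=53: INC count by 3): {count=53, max=13, total=-4}

Answer: {count=53, max=13, total=-4}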